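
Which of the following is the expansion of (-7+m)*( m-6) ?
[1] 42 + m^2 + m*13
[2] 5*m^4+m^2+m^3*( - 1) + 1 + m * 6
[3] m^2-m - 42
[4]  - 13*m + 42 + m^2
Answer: 4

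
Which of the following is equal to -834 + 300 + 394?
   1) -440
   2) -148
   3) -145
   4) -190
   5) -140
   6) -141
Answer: 5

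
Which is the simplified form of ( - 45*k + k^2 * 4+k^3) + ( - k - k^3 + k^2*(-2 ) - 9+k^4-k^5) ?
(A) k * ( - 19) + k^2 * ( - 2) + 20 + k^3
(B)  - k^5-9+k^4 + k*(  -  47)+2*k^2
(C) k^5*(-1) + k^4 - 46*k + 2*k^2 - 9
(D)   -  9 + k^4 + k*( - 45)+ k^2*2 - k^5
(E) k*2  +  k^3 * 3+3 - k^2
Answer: C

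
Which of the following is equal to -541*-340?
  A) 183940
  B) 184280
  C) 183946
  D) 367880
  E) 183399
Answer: A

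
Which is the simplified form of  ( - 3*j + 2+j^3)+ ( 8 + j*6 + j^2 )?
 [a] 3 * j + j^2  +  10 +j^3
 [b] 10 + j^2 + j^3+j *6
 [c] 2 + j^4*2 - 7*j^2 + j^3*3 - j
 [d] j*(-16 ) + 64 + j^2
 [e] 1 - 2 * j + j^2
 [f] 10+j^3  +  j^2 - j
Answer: a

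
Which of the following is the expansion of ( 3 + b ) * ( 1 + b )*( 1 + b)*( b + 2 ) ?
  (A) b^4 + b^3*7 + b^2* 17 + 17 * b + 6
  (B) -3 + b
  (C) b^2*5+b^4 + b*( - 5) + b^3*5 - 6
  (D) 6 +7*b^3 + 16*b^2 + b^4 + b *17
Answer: A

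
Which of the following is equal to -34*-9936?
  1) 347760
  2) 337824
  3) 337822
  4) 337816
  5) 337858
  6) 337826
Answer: 2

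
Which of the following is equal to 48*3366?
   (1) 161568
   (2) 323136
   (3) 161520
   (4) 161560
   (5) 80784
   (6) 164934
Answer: 1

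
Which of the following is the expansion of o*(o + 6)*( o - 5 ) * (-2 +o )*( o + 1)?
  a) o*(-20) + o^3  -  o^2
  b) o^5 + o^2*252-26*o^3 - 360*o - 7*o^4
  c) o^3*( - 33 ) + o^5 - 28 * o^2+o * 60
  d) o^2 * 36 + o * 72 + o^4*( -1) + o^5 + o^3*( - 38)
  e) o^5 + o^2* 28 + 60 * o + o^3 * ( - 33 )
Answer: e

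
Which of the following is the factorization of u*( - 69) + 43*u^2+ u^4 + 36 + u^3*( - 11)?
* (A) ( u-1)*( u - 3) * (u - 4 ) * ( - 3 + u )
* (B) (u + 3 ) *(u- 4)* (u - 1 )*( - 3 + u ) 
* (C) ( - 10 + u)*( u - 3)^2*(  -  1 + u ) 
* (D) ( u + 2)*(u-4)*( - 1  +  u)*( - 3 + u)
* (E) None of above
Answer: A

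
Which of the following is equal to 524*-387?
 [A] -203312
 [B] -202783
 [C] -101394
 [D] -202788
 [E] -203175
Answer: D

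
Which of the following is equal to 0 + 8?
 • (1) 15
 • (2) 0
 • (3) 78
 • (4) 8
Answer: 4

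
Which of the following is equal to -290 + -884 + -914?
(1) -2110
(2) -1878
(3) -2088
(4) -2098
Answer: 3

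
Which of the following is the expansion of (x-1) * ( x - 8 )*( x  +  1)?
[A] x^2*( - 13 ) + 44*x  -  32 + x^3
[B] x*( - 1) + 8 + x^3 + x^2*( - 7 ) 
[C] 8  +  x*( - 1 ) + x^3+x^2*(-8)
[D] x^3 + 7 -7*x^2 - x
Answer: C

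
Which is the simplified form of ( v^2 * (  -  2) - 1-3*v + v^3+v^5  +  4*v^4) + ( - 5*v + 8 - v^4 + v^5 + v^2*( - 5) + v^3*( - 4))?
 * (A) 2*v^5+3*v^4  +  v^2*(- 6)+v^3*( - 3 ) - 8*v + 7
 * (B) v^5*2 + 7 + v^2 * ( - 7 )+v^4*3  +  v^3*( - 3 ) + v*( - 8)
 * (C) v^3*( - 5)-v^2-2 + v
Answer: B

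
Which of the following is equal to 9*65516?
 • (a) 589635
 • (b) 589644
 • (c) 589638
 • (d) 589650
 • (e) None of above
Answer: b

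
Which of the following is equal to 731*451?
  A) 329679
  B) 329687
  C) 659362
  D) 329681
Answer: D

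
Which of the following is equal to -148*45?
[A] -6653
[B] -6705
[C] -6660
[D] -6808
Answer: C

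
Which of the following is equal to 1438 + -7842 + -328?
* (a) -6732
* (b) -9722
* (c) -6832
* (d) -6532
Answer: a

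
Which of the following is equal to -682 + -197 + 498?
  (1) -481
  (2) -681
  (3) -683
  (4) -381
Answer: 4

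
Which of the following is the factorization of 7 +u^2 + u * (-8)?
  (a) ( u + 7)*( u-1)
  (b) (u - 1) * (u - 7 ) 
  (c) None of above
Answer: b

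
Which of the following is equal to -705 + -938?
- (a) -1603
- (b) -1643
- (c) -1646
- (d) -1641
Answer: b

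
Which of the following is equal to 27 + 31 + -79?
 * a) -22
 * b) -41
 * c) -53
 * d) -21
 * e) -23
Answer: d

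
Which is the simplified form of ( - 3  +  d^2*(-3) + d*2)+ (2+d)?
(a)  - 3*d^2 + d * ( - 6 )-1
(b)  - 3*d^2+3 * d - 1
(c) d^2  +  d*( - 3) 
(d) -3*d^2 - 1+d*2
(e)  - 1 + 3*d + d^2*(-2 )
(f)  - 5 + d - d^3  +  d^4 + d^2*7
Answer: b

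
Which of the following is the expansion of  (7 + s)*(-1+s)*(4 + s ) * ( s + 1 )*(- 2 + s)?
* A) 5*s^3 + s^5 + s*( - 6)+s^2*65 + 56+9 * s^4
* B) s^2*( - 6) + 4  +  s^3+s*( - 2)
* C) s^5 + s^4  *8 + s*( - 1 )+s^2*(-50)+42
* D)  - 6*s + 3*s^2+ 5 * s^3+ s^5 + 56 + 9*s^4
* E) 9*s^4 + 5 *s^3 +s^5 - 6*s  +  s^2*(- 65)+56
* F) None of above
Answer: E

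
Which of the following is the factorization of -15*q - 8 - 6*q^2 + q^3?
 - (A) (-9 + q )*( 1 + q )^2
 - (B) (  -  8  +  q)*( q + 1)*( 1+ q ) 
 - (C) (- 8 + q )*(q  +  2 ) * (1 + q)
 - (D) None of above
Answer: B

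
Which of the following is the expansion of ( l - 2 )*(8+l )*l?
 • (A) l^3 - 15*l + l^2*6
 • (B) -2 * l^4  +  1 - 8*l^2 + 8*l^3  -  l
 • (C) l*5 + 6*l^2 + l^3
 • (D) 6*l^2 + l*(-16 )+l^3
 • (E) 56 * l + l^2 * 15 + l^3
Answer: D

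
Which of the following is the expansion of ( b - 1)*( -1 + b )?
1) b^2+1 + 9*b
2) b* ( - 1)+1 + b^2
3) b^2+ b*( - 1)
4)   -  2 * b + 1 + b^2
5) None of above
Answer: 4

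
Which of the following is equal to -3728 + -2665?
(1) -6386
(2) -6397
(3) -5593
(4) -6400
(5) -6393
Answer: 5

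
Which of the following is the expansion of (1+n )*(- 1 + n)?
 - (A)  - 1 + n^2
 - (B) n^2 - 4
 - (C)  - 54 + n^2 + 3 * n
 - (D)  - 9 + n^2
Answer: A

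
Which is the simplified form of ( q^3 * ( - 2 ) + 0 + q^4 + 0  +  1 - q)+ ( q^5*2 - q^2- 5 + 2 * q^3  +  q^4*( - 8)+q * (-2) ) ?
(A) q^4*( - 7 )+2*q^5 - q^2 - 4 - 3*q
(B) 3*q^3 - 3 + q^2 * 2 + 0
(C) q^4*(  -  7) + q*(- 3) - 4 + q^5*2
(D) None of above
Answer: A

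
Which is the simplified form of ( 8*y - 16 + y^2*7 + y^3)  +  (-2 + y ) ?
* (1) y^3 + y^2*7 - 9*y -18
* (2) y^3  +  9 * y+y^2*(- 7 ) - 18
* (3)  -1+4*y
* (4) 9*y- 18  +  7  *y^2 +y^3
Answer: 4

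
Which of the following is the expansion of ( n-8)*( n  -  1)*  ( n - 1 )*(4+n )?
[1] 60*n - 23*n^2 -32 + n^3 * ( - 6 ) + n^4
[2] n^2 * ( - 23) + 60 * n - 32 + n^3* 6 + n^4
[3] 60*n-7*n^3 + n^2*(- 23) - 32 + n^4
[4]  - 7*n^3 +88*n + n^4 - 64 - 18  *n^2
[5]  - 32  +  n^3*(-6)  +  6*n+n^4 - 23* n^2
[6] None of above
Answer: 1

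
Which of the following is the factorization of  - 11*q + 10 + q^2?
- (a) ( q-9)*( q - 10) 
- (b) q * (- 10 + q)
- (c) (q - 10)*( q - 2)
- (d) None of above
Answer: d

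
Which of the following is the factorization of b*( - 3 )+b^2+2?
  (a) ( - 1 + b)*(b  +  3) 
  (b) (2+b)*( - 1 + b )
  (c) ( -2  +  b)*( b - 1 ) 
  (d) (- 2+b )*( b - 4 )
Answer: c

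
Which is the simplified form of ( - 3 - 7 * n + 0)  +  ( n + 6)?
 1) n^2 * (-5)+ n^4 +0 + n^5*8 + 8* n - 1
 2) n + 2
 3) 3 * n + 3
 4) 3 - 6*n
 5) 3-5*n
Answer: 4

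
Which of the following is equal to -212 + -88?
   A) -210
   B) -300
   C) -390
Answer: B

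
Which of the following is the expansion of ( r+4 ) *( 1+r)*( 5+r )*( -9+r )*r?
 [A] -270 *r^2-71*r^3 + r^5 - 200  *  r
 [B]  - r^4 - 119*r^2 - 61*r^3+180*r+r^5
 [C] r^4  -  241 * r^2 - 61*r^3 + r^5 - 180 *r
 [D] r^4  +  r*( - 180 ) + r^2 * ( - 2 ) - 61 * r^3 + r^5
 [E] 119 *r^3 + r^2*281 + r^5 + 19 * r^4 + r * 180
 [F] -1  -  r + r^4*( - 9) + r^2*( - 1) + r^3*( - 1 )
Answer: C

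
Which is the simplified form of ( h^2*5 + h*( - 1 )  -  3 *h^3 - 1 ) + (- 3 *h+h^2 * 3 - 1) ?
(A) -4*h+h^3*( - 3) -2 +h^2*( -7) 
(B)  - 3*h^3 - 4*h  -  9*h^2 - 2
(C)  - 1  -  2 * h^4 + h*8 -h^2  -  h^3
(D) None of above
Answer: D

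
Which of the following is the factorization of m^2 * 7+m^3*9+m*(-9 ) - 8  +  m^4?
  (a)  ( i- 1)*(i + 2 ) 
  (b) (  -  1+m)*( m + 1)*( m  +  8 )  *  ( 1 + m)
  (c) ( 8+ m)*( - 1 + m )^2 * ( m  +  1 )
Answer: b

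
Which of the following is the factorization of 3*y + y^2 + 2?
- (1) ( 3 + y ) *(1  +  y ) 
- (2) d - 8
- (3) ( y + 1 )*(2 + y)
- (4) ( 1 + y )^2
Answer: 3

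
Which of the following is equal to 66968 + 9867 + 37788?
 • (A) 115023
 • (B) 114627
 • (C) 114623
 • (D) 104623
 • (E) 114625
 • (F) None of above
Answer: C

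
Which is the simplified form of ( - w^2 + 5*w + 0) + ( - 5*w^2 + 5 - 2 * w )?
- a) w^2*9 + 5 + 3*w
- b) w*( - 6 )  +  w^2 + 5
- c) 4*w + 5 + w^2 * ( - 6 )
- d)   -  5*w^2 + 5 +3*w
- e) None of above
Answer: e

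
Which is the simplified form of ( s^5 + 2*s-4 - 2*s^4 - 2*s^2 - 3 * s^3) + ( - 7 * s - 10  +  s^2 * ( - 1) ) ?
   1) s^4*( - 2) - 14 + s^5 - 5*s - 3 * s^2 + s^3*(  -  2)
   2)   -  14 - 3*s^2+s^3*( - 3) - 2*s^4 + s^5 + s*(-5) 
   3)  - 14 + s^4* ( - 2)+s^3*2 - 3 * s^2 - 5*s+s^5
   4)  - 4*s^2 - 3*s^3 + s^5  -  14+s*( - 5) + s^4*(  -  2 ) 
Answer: 2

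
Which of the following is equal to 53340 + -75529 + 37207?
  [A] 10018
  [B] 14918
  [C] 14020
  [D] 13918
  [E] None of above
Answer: E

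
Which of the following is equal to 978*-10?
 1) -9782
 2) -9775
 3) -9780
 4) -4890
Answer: 3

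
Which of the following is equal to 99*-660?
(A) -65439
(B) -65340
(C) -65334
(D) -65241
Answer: B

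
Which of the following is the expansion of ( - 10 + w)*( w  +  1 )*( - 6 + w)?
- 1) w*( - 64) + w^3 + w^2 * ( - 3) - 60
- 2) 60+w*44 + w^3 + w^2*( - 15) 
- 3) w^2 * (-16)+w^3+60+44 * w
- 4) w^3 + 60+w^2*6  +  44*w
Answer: 2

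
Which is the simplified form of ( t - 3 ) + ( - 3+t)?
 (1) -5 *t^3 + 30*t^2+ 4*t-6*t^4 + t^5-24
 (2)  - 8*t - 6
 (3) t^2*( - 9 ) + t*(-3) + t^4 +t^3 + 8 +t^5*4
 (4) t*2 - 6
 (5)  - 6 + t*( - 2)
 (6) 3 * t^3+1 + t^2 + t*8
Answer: 4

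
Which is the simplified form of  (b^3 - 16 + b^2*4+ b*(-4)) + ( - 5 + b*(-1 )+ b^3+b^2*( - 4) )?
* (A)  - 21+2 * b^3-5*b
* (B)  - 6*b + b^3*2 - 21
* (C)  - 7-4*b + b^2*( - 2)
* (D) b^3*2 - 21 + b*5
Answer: A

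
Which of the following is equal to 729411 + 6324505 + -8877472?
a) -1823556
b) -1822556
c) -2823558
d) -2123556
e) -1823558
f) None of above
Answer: a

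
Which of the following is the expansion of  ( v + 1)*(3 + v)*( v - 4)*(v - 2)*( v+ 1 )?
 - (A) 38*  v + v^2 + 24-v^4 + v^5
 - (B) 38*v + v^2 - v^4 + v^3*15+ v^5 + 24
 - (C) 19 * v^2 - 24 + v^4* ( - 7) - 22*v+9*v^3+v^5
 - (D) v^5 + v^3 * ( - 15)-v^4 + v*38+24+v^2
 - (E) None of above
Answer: D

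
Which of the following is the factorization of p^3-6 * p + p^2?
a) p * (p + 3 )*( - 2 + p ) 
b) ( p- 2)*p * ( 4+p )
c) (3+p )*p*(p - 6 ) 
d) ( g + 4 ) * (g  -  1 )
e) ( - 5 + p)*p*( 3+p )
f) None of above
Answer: a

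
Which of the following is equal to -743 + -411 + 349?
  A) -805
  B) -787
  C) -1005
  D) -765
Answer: A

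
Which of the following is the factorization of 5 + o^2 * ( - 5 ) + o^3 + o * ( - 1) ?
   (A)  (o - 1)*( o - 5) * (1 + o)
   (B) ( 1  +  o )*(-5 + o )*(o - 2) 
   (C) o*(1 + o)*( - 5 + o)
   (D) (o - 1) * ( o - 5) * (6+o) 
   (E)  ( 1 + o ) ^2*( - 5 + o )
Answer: A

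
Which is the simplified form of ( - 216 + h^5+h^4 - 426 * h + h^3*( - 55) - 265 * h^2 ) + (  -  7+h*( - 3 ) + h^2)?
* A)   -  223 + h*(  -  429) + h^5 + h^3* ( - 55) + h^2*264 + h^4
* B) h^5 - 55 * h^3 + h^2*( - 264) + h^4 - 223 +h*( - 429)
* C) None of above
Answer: B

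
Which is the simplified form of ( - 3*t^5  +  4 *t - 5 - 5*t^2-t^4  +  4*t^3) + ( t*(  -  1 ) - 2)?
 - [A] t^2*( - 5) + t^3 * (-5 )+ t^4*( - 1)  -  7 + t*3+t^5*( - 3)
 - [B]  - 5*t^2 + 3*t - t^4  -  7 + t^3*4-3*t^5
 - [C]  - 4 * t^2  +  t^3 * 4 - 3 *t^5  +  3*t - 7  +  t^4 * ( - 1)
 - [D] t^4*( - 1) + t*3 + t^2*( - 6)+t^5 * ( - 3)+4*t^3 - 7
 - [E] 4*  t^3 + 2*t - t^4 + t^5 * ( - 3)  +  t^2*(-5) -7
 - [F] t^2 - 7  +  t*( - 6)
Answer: B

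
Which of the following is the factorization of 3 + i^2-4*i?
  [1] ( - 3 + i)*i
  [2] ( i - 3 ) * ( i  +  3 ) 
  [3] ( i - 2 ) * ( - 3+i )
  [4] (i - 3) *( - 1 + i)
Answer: 4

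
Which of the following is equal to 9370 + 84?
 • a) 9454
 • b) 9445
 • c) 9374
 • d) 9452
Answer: a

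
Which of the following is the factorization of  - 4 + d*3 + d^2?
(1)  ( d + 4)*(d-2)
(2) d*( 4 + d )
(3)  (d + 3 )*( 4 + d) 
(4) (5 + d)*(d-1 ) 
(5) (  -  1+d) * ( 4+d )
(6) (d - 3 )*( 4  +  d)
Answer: 5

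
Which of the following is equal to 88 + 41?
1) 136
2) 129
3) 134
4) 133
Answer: 2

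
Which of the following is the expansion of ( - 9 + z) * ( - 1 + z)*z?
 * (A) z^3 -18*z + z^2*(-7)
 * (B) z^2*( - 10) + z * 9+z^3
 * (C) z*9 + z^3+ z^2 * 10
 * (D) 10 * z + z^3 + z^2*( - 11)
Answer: B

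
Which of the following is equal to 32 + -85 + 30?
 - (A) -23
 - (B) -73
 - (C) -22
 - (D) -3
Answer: A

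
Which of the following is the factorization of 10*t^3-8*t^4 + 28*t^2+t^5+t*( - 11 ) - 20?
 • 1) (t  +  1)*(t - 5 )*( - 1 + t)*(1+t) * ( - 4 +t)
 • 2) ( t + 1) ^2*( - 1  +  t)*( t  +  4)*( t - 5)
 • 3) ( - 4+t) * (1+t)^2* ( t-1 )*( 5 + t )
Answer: 1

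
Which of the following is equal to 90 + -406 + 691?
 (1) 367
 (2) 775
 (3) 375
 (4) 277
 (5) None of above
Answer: 3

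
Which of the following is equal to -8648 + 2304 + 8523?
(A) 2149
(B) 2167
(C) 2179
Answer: C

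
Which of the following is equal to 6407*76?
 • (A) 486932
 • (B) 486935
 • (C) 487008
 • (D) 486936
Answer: A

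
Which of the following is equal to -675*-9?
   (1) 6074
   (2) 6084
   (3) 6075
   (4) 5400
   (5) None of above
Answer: 3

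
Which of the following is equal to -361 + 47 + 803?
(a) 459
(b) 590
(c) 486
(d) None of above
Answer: d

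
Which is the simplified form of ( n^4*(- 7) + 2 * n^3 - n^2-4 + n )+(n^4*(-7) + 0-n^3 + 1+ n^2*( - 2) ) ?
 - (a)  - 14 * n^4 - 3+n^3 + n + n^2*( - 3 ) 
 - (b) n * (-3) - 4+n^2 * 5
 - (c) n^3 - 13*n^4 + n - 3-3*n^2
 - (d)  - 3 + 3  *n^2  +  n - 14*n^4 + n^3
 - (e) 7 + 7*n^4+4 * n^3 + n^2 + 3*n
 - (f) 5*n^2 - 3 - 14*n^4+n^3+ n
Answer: a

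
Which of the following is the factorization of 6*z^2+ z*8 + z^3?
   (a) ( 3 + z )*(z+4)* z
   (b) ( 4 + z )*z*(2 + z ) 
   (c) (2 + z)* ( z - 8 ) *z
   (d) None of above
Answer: b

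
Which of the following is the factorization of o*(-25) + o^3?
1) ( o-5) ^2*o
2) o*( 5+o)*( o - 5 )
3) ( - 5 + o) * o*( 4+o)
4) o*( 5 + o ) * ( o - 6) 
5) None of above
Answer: 2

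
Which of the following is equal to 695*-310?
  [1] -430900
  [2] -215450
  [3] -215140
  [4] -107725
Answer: 2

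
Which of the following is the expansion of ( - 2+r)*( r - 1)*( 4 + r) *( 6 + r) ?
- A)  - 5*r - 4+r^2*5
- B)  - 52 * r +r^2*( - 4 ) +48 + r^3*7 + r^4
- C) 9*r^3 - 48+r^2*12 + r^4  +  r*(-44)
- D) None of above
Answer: B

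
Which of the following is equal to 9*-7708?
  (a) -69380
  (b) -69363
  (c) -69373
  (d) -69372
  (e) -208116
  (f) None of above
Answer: d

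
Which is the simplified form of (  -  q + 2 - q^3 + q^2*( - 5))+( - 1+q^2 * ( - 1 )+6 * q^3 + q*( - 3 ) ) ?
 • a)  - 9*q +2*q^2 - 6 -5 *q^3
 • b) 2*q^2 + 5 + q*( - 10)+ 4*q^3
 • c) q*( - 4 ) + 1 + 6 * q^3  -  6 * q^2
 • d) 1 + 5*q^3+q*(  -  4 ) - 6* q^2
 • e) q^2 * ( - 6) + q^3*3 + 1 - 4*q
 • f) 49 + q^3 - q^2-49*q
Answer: d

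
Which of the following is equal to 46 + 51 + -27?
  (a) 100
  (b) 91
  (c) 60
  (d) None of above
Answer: d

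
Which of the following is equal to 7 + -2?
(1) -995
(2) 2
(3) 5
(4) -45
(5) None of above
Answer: 3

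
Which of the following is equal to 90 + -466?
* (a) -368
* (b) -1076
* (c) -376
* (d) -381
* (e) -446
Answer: c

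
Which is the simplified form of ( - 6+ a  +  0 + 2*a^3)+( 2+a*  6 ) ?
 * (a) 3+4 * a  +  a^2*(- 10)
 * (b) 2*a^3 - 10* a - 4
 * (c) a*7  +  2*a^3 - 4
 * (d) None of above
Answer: c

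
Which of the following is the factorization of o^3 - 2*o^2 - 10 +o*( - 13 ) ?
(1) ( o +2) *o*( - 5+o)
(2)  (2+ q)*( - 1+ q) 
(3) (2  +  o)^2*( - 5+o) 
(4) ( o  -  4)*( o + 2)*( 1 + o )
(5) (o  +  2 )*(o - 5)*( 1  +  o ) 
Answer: 5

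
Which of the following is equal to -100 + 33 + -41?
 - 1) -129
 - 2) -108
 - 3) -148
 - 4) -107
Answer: 2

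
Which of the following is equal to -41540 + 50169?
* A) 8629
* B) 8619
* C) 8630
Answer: A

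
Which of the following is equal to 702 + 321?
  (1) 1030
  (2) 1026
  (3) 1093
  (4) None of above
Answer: 4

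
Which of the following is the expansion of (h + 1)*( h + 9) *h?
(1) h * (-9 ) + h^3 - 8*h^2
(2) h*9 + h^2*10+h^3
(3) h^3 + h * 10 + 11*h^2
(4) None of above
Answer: 2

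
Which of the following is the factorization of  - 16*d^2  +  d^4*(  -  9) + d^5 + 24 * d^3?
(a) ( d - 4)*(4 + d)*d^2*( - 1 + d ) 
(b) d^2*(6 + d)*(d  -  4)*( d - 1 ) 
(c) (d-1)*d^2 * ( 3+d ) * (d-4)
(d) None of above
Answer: d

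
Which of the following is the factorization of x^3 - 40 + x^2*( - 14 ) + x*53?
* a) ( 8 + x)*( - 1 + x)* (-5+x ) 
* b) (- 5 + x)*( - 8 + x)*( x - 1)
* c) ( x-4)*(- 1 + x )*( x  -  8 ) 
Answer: b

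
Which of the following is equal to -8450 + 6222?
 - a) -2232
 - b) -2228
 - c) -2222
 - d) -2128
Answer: b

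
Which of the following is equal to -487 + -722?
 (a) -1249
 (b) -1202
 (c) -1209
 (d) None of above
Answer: c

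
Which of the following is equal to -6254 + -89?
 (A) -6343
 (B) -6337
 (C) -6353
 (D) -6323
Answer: A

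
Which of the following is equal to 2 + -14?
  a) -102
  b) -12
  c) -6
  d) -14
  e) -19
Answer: b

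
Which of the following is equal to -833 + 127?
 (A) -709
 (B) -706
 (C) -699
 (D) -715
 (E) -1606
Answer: B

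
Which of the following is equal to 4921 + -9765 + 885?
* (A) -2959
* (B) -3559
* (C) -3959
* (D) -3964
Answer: C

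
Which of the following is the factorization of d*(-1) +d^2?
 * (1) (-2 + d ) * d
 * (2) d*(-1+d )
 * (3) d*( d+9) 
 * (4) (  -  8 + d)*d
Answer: 2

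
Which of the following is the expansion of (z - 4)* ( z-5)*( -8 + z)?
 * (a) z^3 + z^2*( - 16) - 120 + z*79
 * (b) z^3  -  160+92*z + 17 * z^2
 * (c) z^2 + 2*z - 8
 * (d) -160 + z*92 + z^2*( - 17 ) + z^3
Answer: d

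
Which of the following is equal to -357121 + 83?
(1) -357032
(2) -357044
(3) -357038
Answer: 3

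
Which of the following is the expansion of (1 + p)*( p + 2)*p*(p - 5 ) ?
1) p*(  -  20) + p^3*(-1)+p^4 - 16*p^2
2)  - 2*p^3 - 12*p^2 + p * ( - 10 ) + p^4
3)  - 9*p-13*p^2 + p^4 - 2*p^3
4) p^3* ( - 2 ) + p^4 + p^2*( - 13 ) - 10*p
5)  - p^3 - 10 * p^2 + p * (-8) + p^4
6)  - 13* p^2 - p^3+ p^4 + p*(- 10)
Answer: 4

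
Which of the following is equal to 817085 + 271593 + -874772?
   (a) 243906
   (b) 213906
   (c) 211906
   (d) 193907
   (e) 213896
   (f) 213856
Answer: b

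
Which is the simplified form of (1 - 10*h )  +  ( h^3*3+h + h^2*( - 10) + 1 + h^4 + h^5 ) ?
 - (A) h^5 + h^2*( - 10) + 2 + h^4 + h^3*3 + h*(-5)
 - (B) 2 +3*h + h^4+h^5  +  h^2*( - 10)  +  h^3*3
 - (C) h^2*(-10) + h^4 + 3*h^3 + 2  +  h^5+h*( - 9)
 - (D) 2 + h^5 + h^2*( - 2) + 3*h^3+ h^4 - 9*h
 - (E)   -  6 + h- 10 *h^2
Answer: C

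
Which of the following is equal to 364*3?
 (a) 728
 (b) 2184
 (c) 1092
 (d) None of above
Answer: c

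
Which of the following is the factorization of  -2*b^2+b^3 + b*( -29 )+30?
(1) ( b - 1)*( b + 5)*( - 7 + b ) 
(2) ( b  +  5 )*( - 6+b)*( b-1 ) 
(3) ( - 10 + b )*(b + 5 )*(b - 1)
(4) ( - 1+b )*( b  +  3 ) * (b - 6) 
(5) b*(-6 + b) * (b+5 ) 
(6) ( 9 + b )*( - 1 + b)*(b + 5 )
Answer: 2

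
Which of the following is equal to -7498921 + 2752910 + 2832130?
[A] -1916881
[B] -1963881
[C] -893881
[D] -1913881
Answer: D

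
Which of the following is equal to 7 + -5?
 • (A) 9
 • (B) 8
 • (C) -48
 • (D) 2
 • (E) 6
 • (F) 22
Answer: D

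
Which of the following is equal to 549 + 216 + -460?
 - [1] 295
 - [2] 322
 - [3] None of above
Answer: 3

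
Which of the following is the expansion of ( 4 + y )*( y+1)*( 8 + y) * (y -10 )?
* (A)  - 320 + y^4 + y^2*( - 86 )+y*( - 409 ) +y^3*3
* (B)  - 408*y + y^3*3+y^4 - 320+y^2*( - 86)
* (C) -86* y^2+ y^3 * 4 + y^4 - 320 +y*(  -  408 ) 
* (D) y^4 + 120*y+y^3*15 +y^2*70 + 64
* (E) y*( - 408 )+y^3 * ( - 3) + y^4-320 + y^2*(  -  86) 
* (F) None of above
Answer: B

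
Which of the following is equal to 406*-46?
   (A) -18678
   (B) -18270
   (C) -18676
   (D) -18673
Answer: C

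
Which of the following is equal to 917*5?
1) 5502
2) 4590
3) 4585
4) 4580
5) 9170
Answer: 3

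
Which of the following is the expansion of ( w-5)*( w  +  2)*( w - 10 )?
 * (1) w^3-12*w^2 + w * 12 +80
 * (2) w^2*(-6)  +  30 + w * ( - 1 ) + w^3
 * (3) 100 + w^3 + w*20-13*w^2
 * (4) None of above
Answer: 3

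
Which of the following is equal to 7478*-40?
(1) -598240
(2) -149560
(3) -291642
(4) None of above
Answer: 4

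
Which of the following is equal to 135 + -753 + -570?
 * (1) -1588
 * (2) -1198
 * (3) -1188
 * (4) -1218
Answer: 3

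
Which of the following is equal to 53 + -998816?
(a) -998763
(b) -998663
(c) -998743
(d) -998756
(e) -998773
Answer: a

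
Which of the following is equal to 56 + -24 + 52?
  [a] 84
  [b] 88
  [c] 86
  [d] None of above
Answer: a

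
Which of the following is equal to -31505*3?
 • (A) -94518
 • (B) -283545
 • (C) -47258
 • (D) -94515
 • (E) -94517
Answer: D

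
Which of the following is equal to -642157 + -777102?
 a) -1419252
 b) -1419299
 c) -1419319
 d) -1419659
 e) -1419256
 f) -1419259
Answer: f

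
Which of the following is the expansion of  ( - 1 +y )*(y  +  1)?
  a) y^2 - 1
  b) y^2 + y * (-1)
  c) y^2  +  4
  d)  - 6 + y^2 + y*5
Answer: a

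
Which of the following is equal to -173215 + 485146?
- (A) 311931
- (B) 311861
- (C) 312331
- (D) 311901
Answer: A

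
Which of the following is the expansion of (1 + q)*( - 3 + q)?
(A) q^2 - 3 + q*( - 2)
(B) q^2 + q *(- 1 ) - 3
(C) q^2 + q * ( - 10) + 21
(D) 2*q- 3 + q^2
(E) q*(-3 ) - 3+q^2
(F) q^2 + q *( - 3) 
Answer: A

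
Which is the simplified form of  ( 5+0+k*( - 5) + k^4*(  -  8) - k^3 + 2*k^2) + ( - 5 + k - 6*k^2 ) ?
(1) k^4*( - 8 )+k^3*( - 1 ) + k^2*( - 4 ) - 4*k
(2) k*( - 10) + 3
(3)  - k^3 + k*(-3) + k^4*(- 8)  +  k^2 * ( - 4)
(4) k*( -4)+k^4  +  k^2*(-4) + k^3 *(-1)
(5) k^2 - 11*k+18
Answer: 1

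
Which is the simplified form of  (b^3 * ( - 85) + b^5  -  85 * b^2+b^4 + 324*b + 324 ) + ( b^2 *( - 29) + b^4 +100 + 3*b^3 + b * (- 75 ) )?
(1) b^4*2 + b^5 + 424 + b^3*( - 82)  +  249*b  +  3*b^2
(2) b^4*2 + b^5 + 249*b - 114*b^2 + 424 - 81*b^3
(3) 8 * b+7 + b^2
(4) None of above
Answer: 4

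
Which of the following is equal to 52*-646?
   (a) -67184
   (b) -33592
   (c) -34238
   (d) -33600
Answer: b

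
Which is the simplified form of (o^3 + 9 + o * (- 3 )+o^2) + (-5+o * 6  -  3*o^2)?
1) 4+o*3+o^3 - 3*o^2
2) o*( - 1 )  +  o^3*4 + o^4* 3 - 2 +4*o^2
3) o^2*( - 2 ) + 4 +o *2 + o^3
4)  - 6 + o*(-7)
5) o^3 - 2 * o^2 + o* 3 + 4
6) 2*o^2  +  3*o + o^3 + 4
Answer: 5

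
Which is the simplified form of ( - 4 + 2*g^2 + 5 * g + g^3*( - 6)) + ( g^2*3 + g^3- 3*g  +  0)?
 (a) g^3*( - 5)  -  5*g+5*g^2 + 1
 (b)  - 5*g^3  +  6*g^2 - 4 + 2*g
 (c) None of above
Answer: c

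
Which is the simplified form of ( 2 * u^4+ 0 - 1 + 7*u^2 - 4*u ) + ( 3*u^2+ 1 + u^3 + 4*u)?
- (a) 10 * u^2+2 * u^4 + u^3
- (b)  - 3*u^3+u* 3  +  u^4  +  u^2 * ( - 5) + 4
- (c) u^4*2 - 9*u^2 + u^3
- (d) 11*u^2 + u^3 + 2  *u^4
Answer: a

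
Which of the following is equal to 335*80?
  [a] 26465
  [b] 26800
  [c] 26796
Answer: b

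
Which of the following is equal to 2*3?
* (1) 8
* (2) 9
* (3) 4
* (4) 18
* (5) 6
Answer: 5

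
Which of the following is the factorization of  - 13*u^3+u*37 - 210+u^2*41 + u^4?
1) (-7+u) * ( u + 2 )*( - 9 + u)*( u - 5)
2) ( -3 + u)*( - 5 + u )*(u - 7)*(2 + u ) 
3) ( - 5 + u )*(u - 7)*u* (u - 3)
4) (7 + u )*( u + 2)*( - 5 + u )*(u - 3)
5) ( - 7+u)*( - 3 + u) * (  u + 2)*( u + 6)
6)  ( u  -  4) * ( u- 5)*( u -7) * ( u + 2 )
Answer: 2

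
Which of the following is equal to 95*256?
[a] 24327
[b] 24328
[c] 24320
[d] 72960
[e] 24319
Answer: c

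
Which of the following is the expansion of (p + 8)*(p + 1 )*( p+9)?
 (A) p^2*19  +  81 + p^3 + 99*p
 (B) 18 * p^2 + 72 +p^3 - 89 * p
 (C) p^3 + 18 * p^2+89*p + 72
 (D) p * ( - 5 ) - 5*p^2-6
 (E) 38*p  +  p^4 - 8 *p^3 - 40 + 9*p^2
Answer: C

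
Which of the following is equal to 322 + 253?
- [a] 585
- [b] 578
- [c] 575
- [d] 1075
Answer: c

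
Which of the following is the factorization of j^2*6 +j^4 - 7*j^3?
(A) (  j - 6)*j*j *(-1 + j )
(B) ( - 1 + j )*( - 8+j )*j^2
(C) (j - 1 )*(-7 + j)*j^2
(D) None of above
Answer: A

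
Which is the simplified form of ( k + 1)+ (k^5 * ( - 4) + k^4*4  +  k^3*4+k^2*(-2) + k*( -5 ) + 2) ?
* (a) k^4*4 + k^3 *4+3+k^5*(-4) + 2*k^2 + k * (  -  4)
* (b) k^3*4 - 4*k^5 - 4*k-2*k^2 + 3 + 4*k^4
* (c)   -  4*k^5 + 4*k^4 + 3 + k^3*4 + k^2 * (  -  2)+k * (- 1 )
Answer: b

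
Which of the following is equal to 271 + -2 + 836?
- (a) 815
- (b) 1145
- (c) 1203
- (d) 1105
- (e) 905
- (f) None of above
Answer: d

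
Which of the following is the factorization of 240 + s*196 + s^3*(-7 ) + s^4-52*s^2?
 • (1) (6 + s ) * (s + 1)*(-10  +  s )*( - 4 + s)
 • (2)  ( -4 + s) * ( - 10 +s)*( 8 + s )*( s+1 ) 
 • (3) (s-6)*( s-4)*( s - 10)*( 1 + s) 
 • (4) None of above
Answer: 1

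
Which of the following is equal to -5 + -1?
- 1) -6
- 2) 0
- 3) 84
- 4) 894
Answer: 1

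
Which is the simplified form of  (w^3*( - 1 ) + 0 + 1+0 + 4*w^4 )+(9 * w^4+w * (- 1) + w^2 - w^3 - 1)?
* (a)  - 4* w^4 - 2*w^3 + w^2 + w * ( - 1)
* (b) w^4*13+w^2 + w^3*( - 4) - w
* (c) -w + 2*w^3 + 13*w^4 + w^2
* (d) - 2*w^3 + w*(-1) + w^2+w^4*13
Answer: d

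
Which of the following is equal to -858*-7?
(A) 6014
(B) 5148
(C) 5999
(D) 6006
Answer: D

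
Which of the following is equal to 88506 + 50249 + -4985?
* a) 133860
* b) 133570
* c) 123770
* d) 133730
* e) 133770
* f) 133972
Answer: e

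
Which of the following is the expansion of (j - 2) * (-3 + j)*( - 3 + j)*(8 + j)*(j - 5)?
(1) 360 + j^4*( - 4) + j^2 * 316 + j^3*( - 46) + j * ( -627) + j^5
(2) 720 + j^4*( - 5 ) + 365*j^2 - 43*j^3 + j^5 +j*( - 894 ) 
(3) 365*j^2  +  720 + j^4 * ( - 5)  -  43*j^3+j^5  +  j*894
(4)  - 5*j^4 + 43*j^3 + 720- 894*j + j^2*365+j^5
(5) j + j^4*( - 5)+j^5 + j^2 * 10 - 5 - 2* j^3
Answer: 2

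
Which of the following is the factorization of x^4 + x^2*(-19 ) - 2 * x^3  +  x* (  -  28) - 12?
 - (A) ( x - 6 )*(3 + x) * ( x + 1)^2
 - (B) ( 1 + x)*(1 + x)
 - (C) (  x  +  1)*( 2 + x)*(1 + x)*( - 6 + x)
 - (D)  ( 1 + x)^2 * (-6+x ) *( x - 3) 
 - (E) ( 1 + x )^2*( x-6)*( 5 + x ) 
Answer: C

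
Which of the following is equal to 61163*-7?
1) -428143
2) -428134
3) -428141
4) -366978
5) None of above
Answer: 3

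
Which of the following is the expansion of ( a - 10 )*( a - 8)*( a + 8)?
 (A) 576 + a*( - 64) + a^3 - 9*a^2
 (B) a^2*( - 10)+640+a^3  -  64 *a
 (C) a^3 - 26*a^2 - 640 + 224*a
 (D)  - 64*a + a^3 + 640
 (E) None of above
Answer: B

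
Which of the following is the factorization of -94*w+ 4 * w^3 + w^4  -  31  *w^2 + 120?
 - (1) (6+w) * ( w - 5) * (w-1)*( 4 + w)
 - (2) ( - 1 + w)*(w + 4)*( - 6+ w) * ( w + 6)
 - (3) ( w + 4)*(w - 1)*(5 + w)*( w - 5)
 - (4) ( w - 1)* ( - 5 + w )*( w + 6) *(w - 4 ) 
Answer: 1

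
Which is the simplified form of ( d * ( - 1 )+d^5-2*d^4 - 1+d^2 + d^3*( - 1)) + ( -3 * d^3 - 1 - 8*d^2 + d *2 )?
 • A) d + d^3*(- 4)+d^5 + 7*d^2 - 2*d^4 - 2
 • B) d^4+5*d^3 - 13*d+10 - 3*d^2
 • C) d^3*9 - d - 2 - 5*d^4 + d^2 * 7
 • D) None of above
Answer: D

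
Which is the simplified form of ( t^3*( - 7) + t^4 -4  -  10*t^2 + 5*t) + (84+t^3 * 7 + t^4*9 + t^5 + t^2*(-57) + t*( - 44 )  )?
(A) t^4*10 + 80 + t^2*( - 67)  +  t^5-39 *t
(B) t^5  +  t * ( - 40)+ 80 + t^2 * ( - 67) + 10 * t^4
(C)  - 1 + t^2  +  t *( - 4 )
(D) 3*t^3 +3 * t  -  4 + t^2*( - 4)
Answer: A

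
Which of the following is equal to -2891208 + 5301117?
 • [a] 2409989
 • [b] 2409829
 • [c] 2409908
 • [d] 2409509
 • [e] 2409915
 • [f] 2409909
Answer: f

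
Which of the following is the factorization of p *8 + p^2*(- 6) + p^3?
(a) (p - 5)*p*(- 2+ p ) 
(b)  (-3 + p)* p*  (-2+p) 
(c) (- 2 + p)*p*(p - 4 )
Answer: c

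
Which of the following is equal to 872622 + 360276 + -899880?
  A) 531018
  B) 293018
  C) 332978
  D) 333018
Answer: D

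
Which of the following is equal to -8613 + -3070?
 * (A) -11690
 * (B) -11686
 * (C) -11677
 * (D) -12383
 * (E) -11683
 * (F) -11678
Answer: E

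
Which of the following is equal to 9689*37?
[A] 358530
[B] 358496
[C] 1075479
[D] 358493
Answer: D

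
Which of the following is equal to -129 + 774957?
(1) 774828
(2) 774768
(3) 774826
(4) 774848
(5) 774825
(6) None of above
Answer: 1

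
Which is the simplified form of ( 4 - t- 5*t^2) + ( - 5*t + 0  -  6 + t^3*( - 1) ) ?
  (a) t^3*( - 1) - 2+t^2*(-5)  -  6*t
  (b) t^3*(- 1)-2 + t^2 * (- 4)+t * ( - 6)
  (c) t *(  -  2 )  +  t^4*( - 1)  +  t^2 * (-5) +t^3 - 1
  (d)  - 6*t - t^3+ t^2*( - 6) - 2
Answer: a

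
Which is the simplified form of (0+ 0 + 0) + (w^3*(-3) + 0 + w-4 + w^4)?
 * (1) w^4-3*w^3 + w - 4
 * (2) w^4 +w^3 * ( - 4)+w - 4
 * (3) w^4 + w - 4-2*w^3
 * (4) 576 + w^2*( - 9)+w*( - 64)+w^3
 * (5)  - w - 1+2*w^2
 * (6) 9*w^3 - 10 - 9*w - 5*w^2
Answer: 1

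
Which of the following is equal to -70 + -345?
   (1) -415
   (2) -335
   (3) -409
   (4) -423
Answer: 1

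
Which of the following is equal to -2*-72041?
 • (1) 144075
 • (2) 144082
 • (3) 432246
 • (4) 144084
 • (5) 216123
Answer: 2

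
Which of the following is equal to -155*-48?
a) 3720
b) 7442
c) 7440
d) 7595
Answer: c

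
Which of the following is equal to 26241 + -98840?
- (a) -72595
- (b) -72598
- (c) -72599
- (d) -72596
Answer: c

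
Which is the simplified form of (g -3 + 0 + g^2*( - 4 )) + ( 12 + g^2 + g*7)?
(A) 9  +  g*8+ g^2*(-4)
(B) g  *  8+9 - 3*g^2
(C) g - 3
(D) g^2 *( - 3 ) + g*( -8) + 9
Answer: B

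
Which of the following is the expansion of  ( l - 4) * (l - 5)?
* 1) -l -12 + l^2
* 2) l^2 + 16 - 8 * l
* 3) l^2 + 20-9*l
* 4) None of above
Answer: 3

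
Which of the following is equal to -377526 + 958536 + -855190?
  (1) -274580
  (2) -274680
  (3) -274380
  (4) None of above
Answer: 4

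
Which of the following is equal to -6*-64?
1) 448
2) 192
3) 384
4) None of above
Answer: 3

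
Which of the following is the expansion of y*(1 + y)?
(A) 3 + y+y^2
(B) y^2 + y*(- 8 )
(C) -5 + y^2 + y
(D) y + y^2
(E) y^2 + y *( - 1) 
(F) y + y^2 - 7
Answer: D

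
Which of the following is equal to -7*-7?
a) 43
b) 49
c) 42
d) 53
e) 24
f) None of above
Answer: b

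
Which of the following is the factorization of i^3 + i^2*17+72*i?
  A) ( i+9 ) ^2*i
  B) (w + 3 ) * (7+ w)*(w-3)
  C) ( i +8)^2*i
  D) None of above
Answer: D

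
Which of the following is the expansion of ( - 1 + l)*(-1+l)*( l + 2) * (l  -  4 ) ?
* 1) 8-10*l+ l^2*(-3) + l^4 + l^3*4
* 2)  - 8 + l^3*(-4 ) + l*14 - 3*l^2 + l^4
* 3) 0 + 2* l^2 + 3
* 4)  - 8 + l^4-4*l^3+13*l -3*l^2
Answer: 2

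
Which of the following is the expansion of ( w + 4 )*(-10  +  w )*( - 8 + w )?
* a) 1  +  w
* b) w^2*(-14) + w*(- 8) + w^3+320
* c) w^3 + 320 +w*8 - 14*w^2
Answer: c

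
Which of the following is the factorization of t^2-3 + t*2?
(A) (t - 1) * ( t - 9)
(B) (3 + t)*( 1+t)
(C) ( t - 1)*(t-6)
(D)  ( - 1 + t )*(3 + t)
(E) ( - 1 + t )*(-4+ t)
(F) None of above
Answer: D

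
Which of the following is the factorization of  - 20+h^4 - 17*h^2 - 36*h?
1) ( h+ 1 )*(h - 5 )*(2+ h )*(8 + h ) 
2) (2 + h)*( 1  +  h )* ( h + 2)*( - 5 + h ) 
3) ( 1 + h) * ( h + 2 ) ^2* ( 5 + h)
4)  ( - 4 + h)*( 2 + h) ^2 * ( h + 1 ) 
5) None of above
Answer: 2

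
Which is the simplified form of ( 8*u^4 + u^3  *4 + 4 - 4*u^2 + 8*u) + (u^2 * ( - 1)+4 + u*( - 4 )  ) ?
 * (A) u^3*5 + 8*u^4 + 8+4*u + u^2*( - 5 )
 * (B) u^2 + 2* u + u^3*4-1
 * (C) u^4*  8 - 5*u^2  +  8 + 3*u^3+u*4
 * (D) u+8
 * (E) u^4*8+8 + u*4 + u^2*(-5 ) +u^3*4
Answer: E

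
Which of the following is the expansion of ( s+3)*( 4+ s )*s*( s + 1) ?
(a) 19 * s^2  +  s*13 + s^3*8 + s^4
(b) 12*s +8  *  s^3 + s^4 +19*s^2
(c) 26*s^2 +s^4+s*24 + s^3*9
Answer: b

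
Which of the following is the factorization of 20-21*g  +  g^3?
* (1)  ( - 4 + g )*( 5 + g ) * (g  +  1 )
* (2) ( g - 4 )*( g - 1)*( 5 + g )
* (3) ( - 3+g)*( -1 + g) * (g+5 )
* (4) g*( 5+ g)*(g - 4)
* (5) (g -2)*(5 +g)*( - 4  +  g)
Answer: 2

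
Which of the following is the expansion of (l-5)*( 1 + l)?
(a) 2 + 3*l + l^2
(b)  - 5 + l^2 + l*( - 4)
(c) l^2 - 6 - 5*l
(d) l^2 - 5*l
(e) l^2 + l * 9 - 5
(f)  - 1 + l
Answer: b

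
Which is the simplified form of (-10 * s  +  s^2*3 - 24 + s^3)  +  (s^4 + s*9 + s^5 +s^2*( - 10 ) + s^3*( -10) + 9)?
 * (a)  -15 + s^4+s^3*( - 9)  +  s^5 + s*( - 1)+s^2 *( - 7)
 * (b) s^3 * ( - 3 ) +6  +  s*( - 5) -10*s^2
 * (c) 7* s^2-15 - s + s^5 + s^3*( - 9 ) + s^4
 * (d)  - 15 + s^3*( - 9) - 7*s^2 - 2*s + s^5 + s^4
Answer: a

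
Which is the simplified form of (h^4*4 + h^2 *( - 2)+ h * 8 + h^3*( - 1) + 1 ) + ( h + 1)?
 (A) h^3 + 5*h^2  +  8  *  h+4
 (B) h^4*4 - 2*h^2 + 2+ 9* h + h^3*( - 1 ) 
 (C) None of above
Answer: B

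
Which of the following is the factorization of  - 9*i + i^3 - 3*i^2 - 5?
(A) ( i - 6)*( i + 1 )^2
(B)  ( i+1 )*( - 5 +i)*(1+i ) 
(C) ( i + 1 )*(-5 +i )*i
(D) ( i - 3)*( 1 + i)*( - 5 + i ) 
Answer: B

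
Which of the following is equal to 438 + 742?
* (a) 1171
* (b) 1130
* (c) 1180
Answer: c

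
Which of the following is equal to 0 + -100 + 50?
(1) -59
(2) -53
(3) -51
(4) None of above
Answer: 4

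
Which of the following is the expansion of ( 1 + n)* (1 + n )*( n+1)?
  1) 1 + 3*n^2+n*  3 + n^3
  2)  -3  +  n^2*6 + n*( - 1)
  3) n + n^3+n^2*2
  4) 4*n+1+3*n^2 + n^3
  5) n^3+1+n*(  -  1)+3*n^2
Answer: 1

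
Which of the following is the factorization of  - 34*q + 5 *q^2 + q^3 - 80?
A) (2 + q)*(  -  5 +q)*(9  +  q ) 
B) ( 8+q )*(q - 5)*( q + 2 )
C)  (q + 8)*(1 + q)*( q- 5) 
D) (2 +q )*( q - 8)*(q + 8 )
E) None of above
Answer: B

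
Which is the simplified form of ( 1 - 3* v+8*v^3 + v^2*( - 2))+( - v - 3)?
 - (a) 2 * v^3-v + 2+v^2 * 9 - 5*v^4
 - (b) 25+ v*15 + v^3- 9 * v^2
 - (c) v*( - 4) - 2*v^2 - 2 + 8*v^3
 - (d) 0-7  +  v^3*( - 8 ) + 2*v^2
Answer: c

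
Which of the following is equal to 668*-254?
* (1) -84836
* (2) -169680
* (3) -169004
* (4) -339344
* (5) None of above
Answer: 5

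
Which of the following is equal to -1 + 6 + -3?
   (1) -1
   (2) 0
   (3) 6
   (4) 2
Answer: 4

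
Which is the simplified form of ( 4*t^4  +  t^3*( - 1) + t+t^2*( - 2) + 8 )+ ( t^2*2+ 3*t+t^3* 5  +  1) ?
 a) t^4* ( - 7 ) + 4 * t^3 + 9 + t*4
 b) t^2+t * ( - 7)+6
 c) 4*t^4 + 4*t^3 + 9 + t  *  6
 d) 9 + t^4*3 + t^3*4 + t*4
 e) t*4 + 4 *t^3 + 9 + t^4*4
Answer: e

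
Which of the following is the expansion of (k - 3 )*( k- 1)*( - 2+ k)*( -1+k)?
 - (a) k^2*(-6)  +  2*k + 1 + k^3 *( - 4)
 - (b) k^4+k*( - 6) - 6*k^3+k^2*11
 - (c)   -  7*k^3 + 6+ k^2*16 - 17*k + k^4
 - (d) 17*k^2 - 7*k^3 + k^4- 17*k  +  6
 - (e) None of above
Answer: d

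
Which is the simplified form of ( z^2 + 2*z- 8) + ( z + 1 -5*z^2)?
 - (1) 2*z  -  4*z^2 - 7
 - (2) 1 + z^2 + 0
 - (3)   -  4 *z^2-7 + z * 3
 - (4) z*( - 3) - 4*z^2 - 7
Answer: 3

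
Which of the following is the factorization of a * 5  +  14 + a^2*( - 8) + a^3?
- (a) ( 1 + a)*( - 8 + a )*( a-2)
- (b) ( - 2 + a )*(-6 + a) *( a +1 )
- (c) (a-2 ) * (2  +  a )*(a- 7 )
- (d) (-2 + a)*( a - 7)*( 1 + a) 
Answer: d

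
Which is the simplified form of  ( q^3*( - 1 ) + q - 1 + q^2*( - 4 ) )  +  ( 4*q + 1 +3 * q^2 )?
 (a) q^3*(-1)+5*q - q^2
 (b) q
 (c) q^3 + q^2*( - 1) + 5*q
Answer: a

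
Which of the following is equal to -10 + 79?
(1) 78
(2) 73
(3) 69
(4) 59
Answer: 3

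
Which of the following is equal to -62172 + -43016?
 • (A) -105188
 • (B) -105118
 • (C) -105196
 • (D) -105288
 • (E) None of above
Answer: A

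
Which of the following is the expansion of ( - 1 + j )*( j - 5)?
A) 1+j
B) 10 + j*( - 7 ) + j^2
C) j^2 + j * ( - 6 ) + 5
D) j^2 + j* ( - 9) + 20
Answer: C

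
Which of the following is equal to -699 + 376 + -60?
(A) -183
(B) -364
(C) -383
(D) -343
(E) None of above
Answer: C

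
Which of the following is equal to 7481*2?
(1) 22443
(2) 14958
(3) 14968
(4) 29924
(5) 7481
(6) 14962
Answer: 6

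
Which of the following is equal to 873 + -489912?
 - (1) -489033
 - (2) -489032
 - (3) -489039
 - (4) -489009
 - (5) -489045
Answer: 3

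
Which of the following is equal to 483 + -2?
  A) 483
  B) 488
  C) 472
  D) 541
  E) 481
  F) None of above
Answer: E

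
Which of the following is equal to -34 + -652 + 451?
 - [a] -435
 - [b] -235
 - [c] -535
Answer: b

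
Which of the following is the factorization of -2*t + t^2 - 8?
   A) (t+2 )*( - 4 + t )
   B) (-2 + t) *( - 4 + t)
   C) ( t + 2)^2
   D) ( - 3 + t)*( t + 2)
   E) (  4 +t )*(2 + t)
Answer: A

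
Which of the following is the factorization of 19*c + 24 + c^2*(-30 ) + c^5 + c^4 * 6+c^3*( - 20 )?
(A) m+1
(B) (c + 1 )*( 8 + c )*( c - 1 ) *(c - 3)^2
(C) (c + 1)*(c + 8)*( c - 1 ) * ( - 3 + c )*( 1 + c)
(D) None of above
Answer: C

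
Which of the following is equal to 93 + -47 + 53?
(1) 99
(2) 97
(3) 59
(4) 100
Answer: 1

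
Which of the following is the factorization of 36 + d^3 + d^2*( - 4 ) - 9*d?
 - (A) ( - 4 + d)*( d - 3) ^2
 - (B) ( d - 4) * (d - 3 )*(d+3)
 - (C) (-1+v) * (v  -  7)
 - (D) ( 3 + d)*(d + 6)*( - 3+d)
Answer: B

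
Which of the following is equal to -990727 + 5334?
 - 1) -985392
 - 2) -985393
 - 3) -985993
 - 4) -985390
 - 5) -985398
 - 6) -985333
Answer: 2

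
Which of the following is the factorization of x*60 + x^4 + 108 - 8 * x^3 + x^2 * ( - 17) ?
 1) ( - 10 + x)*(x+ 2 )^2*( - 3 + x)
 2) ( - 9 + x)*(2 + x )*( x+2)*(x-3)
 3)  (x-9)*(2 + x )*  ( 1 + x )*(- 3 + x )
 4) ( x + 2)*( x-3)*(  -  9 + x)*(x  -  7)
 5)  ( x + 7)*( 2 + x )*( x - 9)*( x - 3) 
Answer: 2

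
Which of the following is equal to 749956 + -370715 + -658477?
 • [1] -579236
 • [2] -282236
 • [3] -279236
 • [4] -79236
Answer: 3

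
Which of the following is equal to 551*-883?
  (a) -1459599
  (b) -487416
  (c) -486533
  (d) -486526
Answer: c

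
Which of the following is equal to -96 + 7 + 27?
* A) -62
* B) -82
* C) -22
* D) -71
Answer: A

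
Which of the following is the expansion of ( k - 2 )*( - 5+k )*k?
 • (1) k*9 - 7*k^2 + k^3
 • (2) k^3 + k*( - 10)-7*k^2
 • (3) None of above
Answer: 3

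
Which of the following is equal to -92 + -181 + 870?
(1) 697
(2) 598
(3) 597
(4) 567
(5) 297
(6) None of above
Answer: 3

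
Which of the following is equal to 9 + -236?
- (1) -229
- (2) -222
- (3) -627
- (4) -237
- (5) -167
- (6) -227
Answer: 6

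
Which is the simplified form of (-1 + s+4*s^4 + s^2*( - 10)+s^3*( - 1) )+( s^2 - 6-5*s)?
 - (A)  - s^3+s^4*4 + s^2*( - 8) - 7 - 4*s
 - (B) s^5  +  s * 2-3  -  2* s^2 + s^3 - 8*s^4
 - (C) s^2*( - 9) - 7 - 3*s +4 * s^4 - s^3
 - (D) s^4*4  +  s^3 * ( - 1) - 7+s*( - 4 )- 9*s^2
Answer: D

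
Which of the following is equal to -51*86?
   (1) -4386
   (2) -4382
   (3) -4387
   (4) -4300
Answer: 1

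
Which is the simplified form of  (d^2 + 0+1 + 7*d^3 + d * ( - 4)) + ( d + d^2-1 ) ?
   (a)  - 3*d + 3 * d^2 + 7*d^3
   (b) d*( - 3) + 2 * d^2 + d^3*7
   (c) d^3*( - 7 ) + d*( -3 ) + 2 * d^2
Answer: b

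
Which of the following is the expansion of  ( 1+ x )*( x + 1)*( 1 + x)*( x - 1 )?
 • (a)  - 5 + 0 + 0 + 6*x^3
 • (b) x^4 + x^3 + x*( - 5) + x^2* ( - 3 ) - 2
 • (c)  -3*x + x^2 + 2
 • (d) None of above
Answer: d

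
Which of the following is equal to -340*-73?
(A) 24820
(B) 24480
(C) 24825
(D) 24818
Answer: A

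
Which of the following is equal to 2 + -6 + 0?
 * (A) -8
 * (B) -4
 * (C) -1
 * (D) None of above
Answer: B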